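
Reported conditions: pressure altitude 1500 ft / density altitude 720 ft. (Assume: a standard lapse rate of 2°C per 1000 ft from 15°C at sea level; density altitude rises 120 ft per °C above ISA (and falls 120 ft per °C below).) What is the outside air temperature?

5.5°C

Density altitude − pressure altitude = 720 − 1500 = -780 ft.
At 120 ft/°C that is an ISA deviation of -780/120 = -6.5°C.
ISA temperature at 1500 ft = 15 − 2 × (1500/1000) = 12°C.
OAT = ISA + deviation = 12 + (-6.5) = 5.5°C.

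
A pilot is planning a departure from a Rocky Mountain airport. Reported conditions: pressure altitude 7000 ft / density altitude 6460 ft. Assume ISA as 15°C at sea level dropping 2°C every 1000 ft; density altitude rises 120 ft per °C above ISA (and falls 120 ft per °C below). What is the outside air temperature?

-3.5°C

Density altitude − pressure altitude = 6460 − 7000 = -540 ft.
At 120 ft/°C that is an ISA deviation of -540/120 = -4.5°C.
ISA temperature at 7000 ft = 15 − 2 × (7000/1000) = 1°C.
OAT = ISA + deviation = 1 + (-4.5) = -3.5°C.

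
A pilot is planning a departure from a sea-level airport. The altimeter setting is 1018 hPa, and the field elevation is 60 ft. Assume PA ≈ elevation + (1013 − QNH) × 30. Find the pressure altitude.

Pressure correction = (1013 − 1018) × 30 = -150 ft.
Pressure altitude = 60 + (-150) = -90 ft.

-90 ft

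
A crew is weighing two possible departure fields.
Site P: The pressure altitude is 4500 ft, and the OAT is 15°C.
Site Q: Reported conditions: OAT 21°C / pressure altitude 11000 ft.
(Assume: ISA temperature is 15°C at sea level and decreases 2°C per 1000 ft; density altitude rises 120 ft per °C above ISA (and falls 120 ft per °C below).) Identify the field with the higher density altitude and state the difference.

Site P: ISA temp = 6°C, deviation +9°C, DA = 4500 + 120 × 9 = 5580 ft.
Site Q: ISA temp = -7°C, deviation +28°C, DA = 11000 + 120 × 28 = 14360 ft.
Site Q is higher by 14360 − 5580 = 8780 ft.

Site Q by 8780 ft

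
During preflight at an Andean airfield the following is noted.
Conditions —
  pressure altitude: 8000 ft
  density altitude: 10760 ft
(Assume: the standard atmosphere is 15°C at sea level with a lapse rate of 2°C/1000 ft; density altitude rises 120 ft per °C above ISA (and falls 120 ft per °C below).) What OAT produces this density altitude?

22°C

Density altitude − pressure altitude = 10760 − 8000 = +2760 ft.
At 120 ft/°C that is an ISA deviation of 2760/120 = +23°C.
ISA temperature at 8000 ft = 15 − 2 × (8000/1000) = -1°C.
OAT = ISA + deviation = -1 + (+23) = 22°C.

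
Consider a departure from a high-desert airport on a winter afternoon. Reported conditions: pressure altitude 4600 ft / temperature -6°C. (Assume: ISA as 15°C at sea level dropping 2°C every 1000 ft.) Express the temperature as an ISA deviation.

ISA-11.8°C

ISA temperature at 4600 ft = 15 − 2 × (4600/1000) = 5.8°C.
Deviation = OAT − ISA = -6 − 5.8 = -11.8°C.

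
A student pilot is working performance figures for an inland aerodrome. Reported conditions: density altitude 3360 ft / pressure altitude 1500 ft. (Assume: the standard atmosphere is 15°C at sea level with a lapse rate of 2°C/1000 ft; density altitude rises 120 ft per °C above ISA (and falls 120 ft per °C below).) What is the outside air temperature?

27.5°C

Density altitude − pressure altitude = 3360 − 1500 = +1860 ft.
At 120 ft/°C that is an ISA deviation of 1860/120 = +15.5°C.
ISA temperature at 1500 ft = 15 − 2 × (1500/1000) = 12°C.
OAT = ISA + deviation = 12 + (+15.5) = 27.5°C.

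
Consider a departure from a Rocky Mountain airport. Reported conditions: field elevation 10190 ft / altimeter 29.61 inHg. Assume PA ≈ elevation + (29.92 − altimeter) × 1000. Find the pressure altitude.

Pressure correction = (29.92 − 29.61) × 1000 = +310 ft.
Pressure altitude = 10190 + (+310) = 10500 ft.

10500 ft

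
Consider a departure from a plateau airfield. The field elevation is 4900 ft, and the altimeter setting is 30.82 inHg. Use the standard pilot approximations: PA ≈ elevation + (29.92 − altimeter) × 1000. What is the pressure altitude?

Pressure correction = (29.92 − 30.82) × 1000 = -900 ft.
Pressure altitude = 4900 + (-900) = 4000 ft.

4000 ft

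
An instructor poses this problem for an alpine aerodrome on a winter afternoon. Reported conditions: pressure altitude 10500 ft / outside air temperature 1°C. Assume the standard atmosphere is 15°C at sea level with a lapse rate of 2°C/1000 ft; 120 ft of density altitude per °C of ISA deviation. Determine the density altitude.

11340 ft

ISA temperature at 10500 ft = 15 − 2 × (10500/1000) = -6°C.
ISA deviation = 1 − (-6) = +7°C.
Density altitude = 10500 + 120 × (7) = 10500 + (+840) = 11340 ft.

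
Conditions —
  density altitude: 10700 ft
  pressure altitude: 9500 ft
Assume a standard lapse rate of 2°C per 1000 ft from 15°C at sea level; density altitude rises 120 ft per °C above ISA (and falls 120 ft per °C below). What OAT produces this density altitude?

Density altitude − pressure altitude = 10700 − 9500 = +1200 ft.
At 120 ft/°C that is an ISA deviation of 1200/120 = +10°C.
ISA temperature at 9500 ft = 15 − 2 × (9500/1000) = -4°C.
OAT = ISA + deviation = -4 + (+10) = 6°C.

6°C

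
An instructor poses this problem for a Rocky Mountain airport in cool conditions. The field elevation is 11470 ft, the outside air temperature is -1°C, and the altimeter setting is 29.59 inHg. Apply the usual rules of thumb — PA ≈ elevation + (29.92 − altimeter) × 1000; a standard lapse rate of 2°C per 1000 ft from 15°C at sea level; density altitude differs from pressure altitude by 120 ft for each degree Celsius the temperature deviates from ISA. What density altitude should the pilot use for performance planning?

Pressure altitude = 11470 + (29.92 − 29.59) × 1000 = 11470 + (+330) = 11800 ft.
ISA temperature at 11800 ft = 15 − 2 × (11800/1000) = -8.6°C.
ISA deviation = -1 − (-8.6) = +7.6°C.
Density altitude = 11800 + 120 × (7.6) = 12712 ft.

12712 ft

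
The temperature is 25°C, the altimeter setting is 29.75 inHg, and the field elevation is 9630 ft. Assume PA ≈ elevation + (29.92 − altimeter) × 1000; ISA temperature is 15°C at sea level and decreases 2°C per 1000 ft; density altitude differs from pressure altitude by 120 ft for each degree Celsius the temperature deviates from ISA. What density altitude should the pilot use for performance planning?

Pressure altitude = 9630 + (29.92 − 29.75) × 1000 = 9630 + (+170) = 9800 ft.
ISA temperature at 9800 ft = 15 − 2 × (9800/1000) = -4.6°C.
ISA deviation = 25 − (-4.6) = +29.6°C.
Density altitude = 9800 + 120 × (29.6) = 13352 ft.

13352 ft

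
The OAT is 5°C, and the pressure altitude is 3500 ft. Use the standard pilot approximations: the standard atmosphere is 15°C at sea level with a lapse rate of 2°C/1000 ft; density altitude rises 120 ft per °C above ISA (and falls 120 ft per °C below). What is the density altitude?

ISA temperature at 3500 ft = 15 − 2 × (3500/1000) = 8°C.
ISA deviation = 5 − 8 = -3°C.
Density altitude = 3500 + 120 × (-3) = 3500 + (-360) = 3140 ft.

3140 ft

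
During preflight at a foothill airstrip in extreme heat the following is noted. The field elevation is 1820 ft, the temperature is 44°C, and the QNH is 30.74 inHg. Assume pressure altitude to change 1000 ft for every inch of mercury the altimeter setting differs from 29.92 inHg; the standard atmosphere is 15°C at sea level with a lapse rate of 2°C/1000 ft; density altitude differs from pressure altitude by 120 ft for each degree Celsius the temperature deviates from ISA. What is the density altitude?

4720 ft

Pressure altitude = 1820 + (29.92 − 30.74) × 1000 = 1820 + (-820) = 1000 ft.
ISA temperature at 1000 ft = 15 − 2 × (1000/1000) = 13°C.
ISA deviation = 44 − 13 = +31°C.
Density altitude = 1000 + 120 × (31) = 4720 ft.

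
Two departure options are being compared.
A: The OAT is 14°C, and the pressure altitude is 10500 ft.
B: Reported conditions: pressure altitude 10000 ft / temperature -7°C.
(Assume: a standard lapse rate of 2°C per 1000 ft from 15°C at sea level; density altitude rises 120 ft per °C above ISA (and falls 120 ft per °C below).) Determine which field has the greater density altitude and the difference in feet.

A by 3140 ft

A: ISA temp = -6°C, deviation +20°C, DA = 10500 + 120 × 20 = 12900 ft.
B: ISA temp = -5°C, deviation -2°C, DA = 10000 + 120 × (-2) = 9760 ft.
A is higher by 12900 − 9760 = 3140 ft.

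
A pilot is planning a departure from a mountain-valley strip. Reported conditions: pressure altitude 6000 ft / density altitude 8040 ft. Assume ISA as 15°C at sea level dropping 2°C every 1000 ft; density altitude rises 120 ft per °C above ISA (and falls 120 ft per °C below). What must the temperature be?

20°C

Density altitude − pressure altitude = 8040 − 6000 = +2040 ft.
At 120 ft/°C that is an ISA deviation of 2040/120 = +17°C.
ISA temperature at 6000 ft = 15 − 2 × (6000/1000) = 3°C.
OAT = ISA + deviation = 3 + (+17) = 20°C.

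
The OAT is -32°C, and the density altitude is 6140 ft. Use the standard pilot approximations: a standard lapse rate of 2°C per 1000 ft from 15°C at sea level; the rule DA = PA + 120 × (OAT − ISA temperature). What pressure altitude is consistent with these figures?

9500 ft

DA = PA + 120 × (OAT − (15 − 2·PA/1000)) = PA + 120·OAT − 1800 + 0.24·PA = 1.24·PA + 120·OAT − 1800.
So 1.24·PA = 6140 − 120 × (-32) + 1800 = 11780.
PA = 11780 / 1.24 = 9500 ft.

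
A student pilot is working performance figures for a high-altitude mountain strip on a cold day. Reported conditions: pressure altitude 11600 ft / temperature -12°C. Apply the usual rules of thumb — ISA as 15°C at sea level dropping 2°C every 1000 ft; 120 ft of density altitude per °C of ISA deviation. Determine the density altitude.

ISA temperature at 11600 ft = 15 − 2 × (11600/1000) = -8.2°C.
ISA deviation = -12 − (-8.2) = -3.8°C.
Density altitude = 11600 + 120 × (-3.8) = 11600 + (-456) = 11144 ft.

11144 ft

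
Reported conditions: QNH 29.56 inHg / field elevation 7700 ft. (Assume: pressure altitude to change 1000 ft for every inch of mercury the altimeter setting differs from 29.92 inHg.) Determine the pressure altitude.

Pressure correction = (29.92 − 29.56) × 1000 = +360 ft.
Pressure altitude = 7700 + (+360) = 8060 ft.

8060 ft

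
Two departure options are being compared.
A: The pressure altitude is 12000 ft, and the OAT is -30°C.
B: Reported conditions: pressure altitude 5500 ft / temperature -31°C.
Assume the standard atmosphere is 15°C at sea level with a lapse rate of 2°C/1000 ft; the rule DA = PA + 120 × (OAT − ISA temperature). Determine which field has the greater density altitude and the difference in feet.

A by 8180 ft

A: ISA temp = -9°C, deviation -21°C, DA = 12000 + 120 × (-21) = 9480 ft.
B: ISA temp = 4°C, deviation -35°C, DA = 5500 + 120 × (-35) = 1300 ft.
A is higher by 9480 − 1300 = 8180 ft.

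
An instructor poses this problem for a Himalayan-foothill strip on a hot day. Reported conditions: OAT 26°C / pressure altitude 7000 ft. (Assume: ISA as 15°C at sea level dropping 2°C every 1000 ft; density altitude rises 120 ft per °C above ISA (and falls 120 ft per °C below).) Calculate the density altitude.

10000 ft

ISA temperature at 7000 ft = 15 − 2 × (7000/1000) = 1°C.
ISA deviation = 26 − 1 = +25°C.
Density altitude = 7000 + 120 × (25) = 7000 + (+3000) = 10000 ft.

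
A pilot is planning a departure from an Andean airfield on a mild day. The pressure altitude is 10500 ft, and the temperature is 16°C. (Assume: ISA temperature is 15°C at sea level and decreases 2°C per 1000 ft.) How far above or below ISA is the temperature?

ISA+22°C

ISA temperature at 10500 ft = 15 − 2 × (10500/1000) = -6°C.
Deviation = OAT − ISA = 16 − (-6) = +22°C.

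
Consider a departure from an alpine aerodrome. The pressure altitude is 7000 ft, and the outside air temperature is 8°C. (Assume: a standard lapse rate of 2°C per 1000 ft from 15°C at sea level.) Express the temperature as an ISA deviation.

ISA+7°C

ISA temperature at 7000 ft = 15 − 2 × (7000/1000) = 1°C.
Deviation = OAT − ISA = 8 − 1 = +7°C.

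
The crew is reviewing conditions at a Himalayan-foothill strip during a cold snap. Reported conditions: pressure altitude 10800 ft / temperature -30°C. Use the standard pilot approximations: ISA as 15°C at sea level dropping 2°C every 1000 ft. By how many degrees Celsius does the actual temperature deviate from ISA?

ISA-23.4°C

ISA temperature at 10800 ft = 15 − 2 × (10800/1000) = -6.6°C.
Deviation = OAT − ISA = -30 − (-6.6) = -23.4°C.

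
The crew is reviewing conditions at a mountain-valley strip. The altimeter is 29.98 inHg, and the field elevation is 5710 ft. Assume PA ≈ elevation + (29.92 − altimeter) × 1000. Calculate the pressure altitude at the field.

Pressure correction = (29.92 − 29.98) × 1000 = -60 ft.
Pressure altitude = 5710 + (-60) = 5650 ft.

5650 ft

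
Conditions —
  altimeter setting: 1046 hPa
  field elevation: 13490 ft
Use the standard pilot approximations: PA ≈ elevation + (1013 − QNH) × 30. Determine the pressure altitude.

Pressure correction = (1013 − 1046) × 30 = -990 ft.
Pressure altitude = 13490 + (-990) = 12500 ft.

12500 ft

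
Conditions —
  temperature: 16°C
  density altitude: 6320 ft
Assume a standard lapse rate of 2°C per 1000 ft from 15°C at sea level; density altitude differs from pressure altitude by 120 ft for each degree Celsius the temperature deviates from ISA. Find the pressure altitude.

5000 ft

DA = PA + 120 × (OAT − (15 − 2·PA/1000)) = PA + 120·OAT − 1800 + 0.24·PA = 1.24·PA + 120·OAT − 1800.
So 1.24·PA = 6320 − 120 × 16 + 1800 = 6200.
PA = 6200 / 1.24 = 5000 ft.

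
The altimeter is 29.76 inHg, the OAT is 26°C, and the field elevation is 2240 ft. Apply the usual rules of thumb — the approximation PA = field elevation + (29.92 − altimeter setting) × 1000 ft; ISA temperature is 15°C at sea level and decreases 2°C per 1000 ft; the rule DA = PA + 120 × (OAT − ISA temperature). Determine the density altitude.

Pressure altitude = 2240 + (29.92 − 29.76) × 1000 = 2240 + (+160) = 2400 ft.
ISA temperature at 2400 ft = 15 − 2 × (2400/1000) = 10.2°C.
ISA deviation = 26 − 10.2 = +15.8°C.
Density altitude = 2400 + 120 × (15.8) = 4296 ft.

4296 ft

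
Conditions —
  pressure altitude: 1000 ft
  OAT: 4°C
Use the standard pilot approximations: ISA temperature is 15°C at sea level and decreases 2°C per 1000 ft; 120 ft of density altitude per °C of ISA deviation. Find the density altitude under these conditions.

ISA temperature at 1000 ft = 15 − 2 × (1000/1000) = 13°C.
ISA deviation = 4 − 13 = -9°C.
Density altitude = 1000 + 120 × (-9) = 1000 + (-1080) = -80 ft.

-80 ft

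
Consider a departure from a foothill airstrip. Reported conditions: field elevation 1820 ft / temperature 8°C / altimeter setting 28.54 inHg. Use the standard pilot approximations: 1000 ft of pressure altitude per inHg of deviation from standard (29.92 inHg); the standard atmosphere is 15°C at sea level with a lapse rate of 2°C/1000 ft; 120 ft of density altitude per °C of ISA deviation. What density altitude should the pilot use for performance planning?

Pressure altitude = 1820 + (29.92 − 28.54) × 1000 = 1820 + (+1380) = 3200 ft.
ISA temperature at 3200 ft = 15 − 2 × (3200/1000) = 8.6°C.
ISA deviation = 8 − 8.6 = -0.6°C.
Density altitude = 3200 + 120 × (-0.6) = 3128 ft.

3128 ft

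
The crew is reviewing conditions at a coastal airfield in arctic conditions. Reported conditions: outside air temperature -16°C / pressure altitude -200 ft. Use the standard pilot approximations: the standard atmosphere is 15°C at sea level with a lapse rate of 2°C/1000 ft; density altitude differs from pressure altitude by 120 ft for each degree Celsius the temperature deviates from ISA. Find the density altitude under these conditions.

-3968 ft

ISA temperature at -200 ft = 15 − 2 × (-200/1000) = 15.4°C.
ISA deviation = -16 − 15.4 = -31.4°C.
Density altitude = -200 + 120 × (-31.4) = -200 + (-3768) = -3968 ft.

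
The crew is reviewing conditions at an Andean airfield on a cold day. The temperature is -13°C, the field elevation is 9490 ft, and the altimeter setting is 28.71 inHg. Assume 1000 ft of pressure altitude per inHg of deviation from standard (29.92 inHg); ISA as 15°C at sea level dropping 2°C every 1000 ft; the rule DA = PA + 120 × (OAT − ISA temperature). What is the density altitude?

9908 ft

Pressure altitude = 9490 + (29.92 − 28.71) × 1000 = 9490 + (+1210) = 10700 ft.
ISA temperature at 10700 ft = 15 − 2 × (10700/1000) = -6.4°C.
ISA deviation = -13 − (-6.4) = -6.6°C.
Density altitude = 10700 + 120 × (-6.6) = 9908 ft.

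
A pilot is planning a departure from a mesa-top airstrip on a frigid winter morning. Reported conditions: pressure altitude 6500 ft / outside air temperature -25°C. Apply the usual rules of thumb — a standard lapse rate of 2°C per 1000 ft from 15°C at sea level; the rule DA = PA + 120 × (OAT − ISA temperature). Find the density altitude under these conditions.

ISA temperature at 6500 ft = 15 − 2 × (6500/1000) = 2°C.
ISA deviation = -25 − 2 = -27°C.
Density altitude = 6500 + 120 × (-27) = 6500 + (-3240) = 3260 ft.

3260 ft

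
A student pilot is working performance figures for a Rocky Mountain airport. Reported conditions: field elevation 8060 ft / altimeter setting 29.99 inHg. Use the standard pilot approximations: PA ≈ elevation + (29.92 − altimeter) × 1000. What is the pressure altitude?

7990 ft

Pressure correction = (29.92 − 29.99) × 1000 = -70 ft.
Pressure altitude = 8060 + (-70) = 7990 ft.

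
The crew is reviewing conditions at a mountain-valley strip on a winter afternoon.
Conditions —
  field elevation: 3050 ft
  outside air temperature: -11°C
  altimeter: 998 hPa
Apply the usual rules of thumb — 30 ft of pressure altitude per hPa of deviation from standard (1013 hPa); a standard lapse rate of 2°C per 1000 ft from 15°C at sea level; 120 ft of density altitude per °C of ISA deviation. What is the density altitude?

Pressure altitude = 3050 + (1013 − 998) × 30 = 3050 + (+450) = 3500 ft.
ISA temperature at 3500 ft = 15 − 2 × (3500/1000) = 8°C.
ISA deviation = -11 − 8 = -19°C.
Density altitude = 3500 + 120 × (-19) = 1220 ft.

1220 ft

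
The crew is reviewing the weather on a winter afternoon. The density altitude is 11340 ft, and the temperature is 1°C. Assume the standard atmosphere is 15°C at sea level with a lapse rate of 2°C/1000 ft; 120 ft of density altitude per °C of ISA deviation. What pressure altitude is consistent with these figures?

DA = PA + 120 × (OAT − (15 − 2·PA/1000)) = PA + 120·OAT − 1800 + 0.24·PA = 1.24·PA + 120·OAT − 1800.
So 1.24·PA = 11340 − 120 × 1 + 1800 = 13020.
PA = 13020 / 1.24 = 10500 ft.

10500 ft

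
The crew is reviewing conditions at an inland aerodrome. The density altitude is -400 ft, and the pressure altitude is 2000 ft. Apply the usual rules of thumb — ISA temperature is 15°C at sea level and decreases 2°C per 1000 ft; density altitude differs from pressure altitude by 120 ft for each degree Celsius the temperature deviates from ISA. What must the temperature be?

-9°C

Density altitude − pressure altitude = -400 − 2000 = -2400 ft.
At 120 ft/°C that is an ISA deviation of -2400/120 = -20°C.
ISA temperature at 2000 ft = 15 − 2 × (2000/1000) = 11°C.
OAT = ISA + deviation = 11 + (-20) = -9°C.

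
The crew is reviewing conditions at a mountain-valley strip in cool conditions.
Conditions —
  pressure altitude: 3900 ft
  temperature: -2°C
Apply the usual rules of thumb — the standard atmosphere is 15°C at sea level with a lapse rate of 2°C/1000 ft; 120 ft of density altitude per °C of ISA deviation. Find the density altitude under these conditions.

2796 ft

ISA temperature at 3900 ft = 15 − 2 × (3900/1000) = 7.2°C.
ISA deviation = -2 − 7.2 = -9.2°C.
Density altitude = 3900 + 120 × (-9.2) = 3900 + (-1104) = 2796 ft.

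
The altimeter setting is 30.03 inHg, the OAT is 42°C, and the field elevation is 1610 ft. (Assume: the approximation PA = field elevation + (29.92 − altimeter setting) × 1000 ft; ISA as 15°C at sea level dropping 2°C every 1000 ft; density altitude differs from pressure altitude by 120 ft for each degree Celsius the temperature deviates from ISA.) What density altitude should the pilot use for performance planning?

5100 ft

Pressure altitude = 1610 + (29.92 − 30.03) × 1000 = 1610 + (-110) = 1500 ft.
ISA temperature at 1500 ft = 15 − 2 × (1500/1000) = 12°C.
ISA deviation = 42 − 12 = +30°C.
Density altitude = 1500 + 120 × (30) = 5100 ft.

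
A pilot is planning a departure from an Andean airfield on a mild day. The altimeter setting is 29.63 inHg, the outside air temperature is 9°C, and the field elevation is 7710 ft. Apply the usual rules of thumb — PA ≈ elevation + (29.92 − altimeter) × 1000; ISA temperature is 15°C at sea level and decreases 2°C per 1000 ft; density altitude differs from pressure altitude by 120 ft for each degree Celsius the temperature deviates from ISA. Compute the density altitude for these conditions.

9200 ft

Pressure altitude = 7710 + (29.92 − 29.63) × 1000 = 7710 + (+290) = 8000 ft.
ISA temperature at 8000 ft = 15 − 2 × (8000/1000) = -1°C.
ISA deviation = 9 − (-1) = +10°C.
Density altitude = 8000 + 120 × (10) = 9200 ft.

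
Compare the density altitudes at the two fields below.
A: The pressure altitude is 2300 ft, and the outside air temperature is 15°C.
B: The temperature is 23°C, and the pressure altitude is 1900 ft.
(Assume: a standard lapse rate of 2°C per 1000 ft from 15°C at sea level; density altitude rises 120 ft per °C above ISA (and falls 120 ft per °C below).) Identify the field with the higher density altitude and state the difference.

A: ISA temp = 10.4°C, deviation +4.6°C, DA = 2300 + 120 × 4.6 = 2852 ft.
B: ISA temp = 11.2°C, deviation +11.8°C, DA = 1900 + 120 × 11.8 = 3316 ft.
B is higher by 3316 − 2852 = 464 ft.

B by 464 ft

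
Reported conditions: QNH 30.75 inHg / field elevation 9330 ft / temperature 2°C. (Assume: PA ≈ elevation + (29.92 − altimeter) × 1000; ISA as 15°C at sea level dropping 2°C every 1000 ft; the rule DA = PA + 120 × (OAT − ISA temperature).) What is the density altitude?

Pressure altitude = 9330 + (29.92 − 30.75) × 1000 = 9330 + (-830) = 8500 ft.
ISA temperature at 8500 ft = 15 − 2 × (8500/1000) = -2°C.
ISA deviation = 2 − (-2) = +4°C.
Density altitude = 8500 + 120 × (4) = 8980 ft.

8980 ft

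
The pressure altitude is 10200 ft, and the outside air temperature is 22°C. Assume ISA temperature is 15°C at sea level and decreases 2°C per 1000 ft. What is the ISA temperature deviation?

ISA+27.4°C

ISA temperature at 10200 ft = 15 − 2 × (10200/1000) = -5.4°C.
Deviation = OAT − ISA = 22 − (-5.4) = +27.4°C.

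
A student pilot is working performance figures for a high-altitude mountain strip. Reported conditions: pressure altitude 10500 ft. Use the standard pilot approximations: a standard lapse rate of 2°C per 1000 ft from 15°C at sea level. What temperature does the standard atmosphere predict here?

ISA temperature = 15 − 2 × (10500/1000) = 15 − 21 = -6°C.

-6°C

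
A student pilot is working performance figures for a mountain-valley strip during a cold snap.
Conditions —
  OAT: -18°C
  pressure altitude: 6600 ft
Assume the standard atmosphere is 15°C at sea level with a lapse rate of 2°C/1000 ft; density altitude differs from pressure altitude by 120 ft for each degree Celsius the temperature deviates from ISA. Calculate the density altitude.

ISA temperature at 6600 ft = 15 − 2 × (6600/1000) = 1.8°C.
ISA deviation = -18 − 1.8 = -19.8°C.
Density altitude = 6600 + 120 × (-19.8) = 6600 + (-2376) = 4224 ft.

4224 ft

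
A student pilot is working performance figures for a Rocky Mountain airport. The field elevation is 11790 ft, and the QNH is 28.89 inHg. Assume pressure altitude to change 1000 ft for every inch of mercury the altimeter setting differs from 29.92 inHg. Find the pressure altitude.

Pressure correction = (29.92 − 28.89) × 1000 = +1030 ft.
Pressure altitude = 11790 + (+1030) = 12820 ft.

12820 ft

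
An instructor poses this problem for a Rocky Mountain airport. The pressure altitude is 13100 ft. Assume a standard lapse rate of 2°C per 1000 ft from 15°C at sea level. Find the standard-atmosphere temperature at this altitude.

-11.2°C

ISA temperature = 15 − 2 × (13100/1000) = 15 − 26.2 = -11.2°C.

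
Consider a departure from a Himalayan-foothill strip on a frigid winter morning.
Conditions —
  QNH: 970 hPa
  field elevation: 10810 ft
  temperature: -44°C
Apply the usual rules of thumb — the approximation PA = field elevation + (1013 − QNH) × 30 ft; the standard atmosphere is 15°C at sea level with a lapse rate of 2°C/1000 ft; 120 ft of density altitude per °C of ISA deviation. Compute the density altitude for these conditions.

7924 ft

Pressure altitude = 10810 + (1013 − 970) × 30 = 10810 + (+1290) = 12100 ft.
ISA temperature at 12100 ft = 15 − 2 × (12100/1000) = -9.2°C.
ISA deviation = -44 − (-9.2) = -34.8°C.
Density altitude = 12100 + 120 × (-34.8) = 7924 ft.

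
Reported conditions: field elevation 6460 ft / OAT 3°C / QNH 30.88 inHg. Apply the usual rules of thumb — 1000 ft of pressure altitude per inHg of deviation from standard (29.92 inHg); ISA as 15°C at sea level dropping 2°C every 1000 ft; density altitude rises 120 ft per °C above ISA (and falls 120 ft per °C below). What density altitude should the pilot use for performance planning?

Pressure altitude = 6460 + (29.92 − 30.88) × 1000 = 6460 + (-960) = 5500 ft.
ISA temperature at 5500 ft = 15 − 2 × (5500/1000) = 4°C.
ISA deviation = 3 − 4 = -1°C.
Density altitude = 5500 + 120 × (-1) = 5380 ft.

5380 ft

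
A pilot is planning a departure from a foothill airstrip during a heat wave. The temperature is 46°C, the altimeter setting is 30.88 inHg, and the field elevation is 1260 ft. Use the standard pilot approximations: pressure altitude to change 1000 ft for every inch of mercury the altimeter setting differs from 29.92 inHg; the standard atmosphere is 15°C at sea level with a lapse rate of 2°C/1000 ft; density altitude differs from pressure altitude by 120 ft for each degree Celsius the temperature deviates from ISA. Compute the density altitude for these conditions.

4092 ft

Pressure altitude = 1260 + (29.92 − 30.88) × 1000 = 1260 + (-960) = 300 ft.
ISA temperature at 300 ft = 15 − 2 × (300/1000) = 14.4°C.
ISA deviation = 46 − 14.4 = +31.6°C.
Density altitude = 300 + 120 × (31.6) = 4092 ft.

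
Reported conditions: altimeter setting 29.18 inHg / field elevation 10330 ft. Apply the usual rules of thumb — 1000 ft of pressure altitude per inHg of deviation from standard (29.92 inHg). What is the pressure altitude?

Pressure correction = (29.92 − 29.18) × 1000 = +740 ft.
Pressure altitude = 10330 + (+740) = 11070 ft.

11070 ft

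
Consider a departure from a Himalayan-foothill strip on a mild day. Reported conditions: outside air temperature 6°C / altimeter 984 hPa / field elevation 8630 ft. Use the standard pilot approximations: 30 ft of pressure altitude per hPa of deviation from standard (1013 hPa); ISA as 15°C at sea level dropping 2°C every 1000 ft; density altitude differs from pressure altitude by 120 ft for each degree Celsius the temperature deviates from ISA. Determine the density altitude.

Pressure altitude = 8630 + (1013 − 984) × 30 = 8630 + (+870) = 9500 ft.
ISA temperature at 9500 ft = 15 − 2 × (9500/1000) = -4°C.
ISA deviation = 6 − (-4) = +10°C.
Density altitude = 9500 + 120 × (10) = 10700 ft.

10700 ft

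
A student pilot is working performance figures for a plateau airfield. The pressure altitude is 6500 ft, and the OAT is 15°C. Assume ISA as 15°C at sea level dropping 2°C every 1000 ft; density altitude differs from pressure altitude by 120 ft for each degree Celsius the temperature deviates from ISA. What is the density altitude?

ISA temperature at 6500 ft = 15 − 2 × (6500/1000) = 2°C.
ISA deviation = 15 − 2 = +13°C.
Density altitude = 6500 + 120 × (13) = 6500 + (+1560) = 8060 ft.

8060 ft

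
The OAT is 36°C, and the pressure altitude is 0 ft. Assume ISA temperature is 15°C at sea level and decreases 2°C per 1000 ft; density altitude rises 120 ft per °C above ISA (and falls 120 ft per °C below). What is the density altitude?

ISA temperature at 0 ft = 15 − 2 × (0/1000) = 15°C.
ISA deviation = 36 − 15 = +21°C.
Density altitude = 0 + 120 × (21) = 0 + (+2520) = 2520 ft.

2520 ft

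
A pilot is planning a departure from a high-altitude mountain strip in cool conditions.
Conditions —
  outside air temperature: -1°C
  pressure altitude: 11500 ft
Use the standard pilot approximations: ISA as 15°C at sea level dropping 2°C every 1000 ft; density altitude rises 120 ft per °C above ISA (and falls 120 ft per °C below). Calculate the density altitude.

12340 ft

ISA temperature at 11500 ft = 15 − 2 × (11500/1000) = -8°C.
ISA deviation = -1 − (-8) = +7°C.
Density altitude = 11500 + 120 × (7) = 11500 + (+840) = 12340 ft.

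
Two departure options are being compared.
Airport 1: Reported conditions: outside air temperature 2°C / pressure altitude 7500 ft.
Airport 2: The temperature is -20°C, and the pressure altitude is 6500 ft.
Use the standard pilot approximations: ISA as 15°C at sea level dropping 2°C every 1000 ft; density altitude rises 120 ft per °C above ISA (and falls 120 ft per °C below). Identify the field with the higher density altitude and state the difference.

Airport 1 by 3880 ft

Airport 1: ISA temp = 0°C, deviation +2°C, DA = 7500 + 120 × 2 = 7740 ft.
Airport 2: ISA temp = 2°C, deviation -22°C, DA = 6500 + 120 × (-22) = 3860 ft.
Airport 1 is higher by 7740 − 3860 = 3880 ft.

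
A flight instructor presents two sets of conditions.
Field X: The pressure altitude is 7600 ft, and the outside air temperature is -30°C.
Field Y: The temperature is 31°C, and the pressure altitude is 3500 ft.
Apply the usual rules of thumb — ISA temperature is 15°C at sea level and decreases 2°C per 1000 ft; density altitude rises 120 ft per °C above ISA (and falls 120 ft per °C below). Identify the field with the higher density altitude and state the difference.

Field Y by 2236 ft

Field X: ISA temp = -0.2°C, deviation -29.8°C, DA = 7600 + 120 × (-29.8) = 4024 ft.
Field Y: ISA temp = 8°C, deviation +23°C, DA = 3500 + 120 × 23 = 6260 ft.
Field Y is higher by 6260 − 4024 = 2236 ft.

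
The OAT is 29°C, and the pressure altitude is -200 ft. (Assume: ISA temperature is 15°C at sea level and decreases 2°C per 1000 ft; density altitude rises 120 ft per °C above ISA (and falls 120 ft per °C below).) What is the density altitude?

ISA temperature at -200 ft = 15 − 2 × (-200/1000) = 15.4°C.
ISA deviation = 29 − 15.4 = +13.6°C.
Density altitude = -200 + 120 × (13.6) = -200 + (+1632) = 1432 ft.

1432 ft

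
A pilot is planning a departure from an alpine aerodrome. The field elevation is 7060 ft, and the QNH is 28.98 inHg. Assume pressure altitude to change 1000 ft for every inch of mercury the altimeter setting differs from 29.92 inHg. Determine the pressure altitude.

8000 ft

Pressure correction = (29.92 − 28.98) × 1000 = +940 ft.
Pressure altitude = 7060 + (+940) = 8000 ft.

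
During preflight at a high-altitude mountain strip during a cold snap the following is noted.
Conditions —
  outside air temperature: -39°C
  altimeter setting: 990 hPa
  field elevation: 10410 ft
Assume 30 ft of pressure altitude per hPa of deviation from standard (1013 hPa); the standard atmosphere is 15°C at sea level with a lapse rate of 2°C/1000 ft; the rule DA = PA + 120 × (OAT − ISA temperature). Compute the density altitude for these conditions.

Pressure altitude = 10410 + (1013 − 990) × 30 = 10410 + (+690) = 11100 ft.
ISA temperature at 11100 ft = 15 − 2 × (11100/1000) = -7.2°C.
ISA deviation = -39 − (-7.2) = -31.8°C.
Density altitude = 11100 + 120 × (-31.8) = 7284 ft.

7284 ft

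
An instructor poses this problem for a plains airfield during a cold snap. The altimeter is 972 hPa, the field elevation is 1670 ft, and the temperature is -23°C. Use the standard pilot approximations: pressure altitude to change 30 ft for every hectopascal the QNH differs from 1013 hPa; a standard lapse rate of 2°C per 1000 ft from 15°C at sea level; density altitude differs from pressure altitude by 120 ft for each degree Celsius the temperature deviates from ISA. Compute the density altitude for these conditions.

Pressure altitude = 1670 + (1013 − 972) × 30 = 1670 + (+1230) = 2900 ft.
ISA temperature at 2900 ft = 15 − 2 × (2900/1000) = 9.2°C.
ISA deviation = -23 − 9.2 = -32.2°C.
Density altitude = 2900 + 120 × (-32.2) = -964 ft.

-964 ft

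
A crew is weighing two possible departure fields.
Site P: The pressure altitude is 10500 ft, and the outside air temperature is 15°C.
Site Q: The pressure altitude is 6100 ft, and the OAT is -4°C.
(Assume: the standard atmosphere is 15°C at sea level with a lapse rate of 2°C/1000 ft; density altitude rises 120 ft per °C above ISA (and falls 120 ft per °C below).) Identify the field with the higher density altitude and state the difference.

Site P by 7736 ft

Site P: ISA temp = -6°C, deviation +21°C, DA = 10500 + 120 × 21 = 13020 ft.
Site Q: ISA temp = 2.8°C, deviation -6.8°C, DA = 6100 + 120 × (-6.8) = 5284 ft.
Site P is higher by 13020 − 5284 = 7736 ft.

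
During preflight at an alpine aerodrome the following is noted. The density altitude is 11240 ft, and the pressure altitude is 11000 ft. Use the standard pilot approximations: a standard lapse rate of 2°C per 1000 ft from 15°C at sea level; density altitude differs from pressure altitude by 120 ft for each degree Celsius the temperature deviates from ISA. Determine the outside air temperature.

Density altitude − pressure altitude = 11240 − 11000 = +240 ft.
At 120 ft/°C that is an ISA deviation of 240/120 = +2°C.
ISA temperature at 11000 ft = 15 − 2 × (11000/1000) = -7°C.
OAT = ISA + deviation = -7 + (+2) = -5°C.

-5°C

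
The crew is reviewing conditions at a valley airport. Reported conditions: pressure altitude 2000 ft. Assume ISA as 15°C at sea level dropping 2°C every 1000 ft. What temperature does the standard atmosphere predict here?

ISA temperature = 15 − 2 × (2000/1000) = 15 − 4 = 11°C.

11°C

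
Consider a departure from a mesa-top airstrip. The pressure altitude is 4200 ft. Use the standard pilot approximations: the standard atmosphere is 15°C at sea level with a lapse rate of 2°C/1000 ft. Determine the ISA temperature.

ISA temperature = 15 − 2 × (4200/1000) = 15 − 8.4 = 6.6°C.

6.6°C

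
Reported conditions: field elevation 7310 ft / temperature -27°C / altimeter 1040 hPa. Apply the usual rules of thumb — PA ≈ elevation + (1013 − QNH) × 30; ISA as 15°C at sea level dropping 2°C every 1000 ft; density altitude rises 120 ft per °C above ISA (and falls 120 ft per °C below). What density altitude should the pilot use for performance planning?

3020 ft

Pressure altitude = 7310 + (1013 − 1040) × 30 = 7310 + (-810) = 6500 ft.
ISA temperature at 6500 ft = 15 − 2 × (6500/1000) = 2°C.
ISA deviation = -27 − 2 = -29°C.
Density altitude = 6500 + 120 × (-29) = 3020 ft.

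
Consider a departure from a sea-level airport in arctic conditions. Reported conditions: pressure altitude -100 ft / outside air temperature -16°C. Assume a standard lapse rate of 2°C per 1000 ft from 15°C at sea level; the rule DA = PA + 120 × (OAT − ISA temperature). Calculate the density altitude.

ISA temperature at -100 ft = 15 − 2 × (-100/1000) = 15.2°C.
ISA deviation = -16 − 15.2 = -31.2°C.
Density altitude = -100 + 120 × (-31.2) = -100 + (-3744) = -3844 ft.

-3844 ft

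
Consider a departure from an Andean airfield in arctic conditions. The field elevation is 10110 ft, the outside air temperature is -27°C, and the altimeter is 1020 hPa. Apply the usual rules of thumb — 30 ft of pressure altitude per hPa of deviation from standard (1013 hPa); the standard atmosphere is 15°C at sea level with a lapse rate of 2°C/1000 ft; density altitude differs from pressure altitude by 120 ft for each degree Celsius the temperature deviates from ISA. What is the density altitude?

Pressure altitude = 10110 + (1013 − 1020) × 30 = 10110 + (-210) = 9900 ft.
ISA temperature at 9900 ft = 15 − 2 × (9900/1000) = -4.8°C.
ISA deviation = -27 − (-4.8) = -22.2°C.
Density altitude = 9900 + 120 × (-22.2) = 7236 ft.

7236 ft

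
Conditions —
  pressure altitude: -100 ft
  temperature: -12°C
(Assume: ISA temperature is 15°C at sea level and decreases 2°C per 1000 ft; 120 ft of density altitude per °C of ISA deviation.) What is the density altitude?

ISA temperature at -100 ft = 15 − 2 × (-100/1000) = 15.2°C.
ISA deviation = -12 − 15.2 = -27.2°C.
Density altitude = -100 + 120 × (-27.2) = -100 + (-3264) = -3364 ft.

-3364 ft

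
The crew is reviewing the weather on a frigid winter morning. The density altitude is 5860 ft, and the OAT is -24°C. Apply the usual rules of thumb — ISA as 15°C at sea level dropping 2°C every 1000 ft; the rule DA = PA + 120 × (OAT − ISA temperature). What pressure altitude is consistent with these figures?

DA = PA + 120 × (OAT − (15 − 2·PA/1000)) = PA + 120·OAT − 1800 + 0.24·PA = 1.24·PA + 120·OAT − 1800.
So 1.24·PA = 5860 − 120 × (-24) + 1800 = 10540.
PA = 10540 / 1.24 = 8500 ft.

8500 ft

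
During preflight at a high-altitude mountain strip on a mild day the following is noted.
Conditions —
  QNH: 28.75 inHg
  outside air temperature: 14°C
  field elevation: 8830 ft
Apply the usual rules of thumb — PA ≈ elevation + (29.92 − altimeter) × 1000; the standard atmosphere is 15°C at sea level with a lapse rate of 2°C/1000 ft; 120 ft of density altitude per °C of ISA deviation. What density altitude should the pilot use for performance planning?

Pressure altitude = 8830 + (29.92 − 28.75) × 1000 = 8830 + (+1170) = 10000 ft.
ISA temperature at 10000 ft = 15 − 2 × (10000/1000) = -5°C.
ISA deviation = 14 − (-5) = +19°C.
Density altitude = 10000 + 120 × (19) = 12280 ft.

12280 ft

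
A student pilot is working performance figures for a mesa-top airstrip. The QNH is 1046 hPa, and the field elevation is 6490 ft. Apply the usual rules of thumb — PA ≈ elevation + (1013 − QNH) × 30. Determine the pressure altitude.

Pressure correction = (1013 − 1046) × 30 = -990 ft.
Pressure altitude = 6490 + (-990) = 5500 ft.

5500 ft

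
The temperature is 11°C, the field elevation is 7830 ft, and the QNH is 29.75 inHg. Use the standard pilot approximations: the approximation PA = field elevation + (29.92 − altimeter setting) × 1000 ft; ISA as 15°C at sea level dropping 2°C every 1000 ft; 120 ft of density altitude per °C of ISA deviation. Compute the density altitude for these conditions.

9440 ft

Pressure altitude = 7830 + (29.92 − 29.75) × 1000 = 7830 + (+170) = 8000 ft.
ISA temperature at 8000 ft = 15 − 2 × (8000/1000) = -1°C.
ISA deviation = 11 − (-1) = +12°C.
Density altitude = 8000 + 120 × (12) = 9440 ft.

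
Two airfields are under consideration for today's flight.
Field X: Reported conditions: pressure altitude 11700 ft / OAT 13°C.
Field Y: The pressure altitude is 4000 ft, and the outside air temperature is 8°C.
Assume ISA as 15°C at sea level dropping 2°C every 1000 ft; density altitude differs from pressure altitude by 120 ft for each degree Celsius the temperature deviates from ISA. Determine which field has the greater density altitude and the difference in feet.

Field X by 10148 ft

Field X: ISA temp = -8.4°C, deviation +21.4°C, DA = 11700 + 120 × 21.4 = 14268 ft.
Field Y: ISA temp = 7°C, deviation +1°C, DA = 4000 + 120 × 1 = 4120 ft.
Field X is higher by 14268 − 4120 = 10148 ft.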